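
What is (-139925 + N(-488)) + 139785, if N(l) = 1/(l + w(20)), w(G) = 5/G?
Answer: -273144/1951 ≈ -140.00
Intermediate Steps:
N(l) = 1/(¼ + l) (N(l) = 1/(l + 5/20) = 1/(l + 5*(1/20)) = 1/(l + ¼) = 1/(¼ + l))
(-139925 + N(-488)) + 139785 = (-139925 + 4/(1 + 4*(-488))) + 139785 = (-139925 + 4/(1 - 1952)) + 139785 = (-139925 + 4/(-1951)) + 139785 = (-139925 + 4*(-1/1951)) + 139785 = (-139925 - 4/1951) + 139785 = -272993679/1951 + 139785 = -273144/1951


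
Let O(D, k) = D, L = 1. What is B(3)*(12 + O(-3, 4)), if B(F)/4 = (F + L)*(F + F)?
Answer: 864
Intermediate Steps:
B(F) = 8*F*(1 + F) (B(F) = 4*((F + 1)*(F + F)) = 4*((1 + F)*(2*F)) = 4*(2*F*(1 + F)) = 8*F*(1 + F))
B(3)*(12 + O(-3, 4)) = (8*3*(1 + 3))*(12 - 3) = (8*3*4)*9 = 96*9 = 864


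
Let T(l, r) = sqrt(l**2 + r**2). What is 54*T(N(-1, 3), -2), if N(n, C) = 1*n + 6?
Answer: 54*sqrt(29) ≈ 290.80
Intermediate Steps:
N(n, C) = 6 + n (N(n, C) = n + 6 = 6 + n)
54*T(N(-1, 3), -2) = 54*sqrt((6 - 1)**2 + (-2)**2) = 54*sqrt(5**2 + 4) = 54*sqrt(25 + 4) = 54*sqrt(29)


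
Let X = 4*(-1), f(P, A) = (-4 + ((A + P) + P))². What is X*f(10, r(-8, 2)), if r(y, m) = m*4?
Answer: -2304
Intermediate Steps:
r(y, m) = 4*m
f(P, A) = (-4 + A + 2*P)² (f(P, A) = (-4 + (A + 2*P))² = (-4 + A + 2*P)²)
X = -4
X*f(10, r(-8, 2)) = -4*(-4 + 4*2 + 2*10)² = -4*(-4 + 8 + 20)² = -4*24² = -4*576 = -2304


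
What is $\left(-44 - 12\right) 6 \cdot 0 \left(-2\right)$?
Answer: $0$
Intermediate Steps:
$\left(-44 - 12\right) 6 \cdot 0 \left(-2\right) = \left(-44 - 12\right) 0 \left(-2\right) = \left(-56\right) 0 = 0$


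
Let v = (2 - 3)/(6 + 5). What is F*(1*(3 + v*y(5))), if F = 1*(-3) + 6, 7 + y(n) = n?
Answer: 105/11 ≈ 9.5455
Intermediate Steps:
v = -1/11 ≈ -0.090909
y(n) = -7 + n
F = 3 (F = -3 + 6 = 3)
F*(1*(3 + v*y(5))) = 3*(1*(3 - (-7 + 5)/11)) = 3*(1*(3 - 1/11*(-2))) = 3*(1*(3 + 2/11)) = 3*(1*(35/11)) = 3*(35/11) = 105/11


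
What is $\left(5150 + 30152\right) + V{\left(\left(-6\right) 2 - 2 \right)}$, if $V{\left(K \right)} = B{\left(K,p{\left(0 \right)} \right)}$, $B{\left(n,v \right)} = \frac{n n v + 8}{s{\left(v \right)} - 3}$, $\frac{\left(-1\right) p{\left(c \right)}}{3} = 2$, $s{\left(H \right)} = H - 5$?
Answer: $\frac{247698}{7} \approx 35385.0$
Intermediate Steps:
$s{\left(H \right)} = -5 + H$
$p{\left(c \right)} = -6$ ($p{\left(c \right)} = \left(-3\right) 2 = -6$)
$B{\left(n,v \right)} = \frac{8 + v n^{2}}{-8 + v}$ ($B{\left(n,v \right)} = \frac{n n v + 8}{\left(-5 + v\right) - 3} = \frac{n^{2} v + 8}{-8 + v} = \frac{v n^{2} + 8}{-8 + v} = \frac{8 + v n^{2}}{-8 + v}$)
$V{\left(K \right)} = - \frac{4}{7} + \frac{3 K^{2}}{7}$ ($V{\left(K \right)} = \frac{8 - 6 K^{2}}{-8 - 6} = \frac{8 - 6 K^{2}}{-14} = - \frac{8 - 6 K^{2}}{14} = - \frac{4}{7} + \frac{3 K^{2}}{7}$)
$\left(5150 + 30152\right) + V{\left(\left(-6\right) 2 - 2 \right)} = \left(5150 + 30152\right) - \left(\frac{4}{7} - \frac{3 \left(\left(-6\right) 2 - 2\right)^{2}}{7}\right) = 35302 - \left(\frac{4}{7} - \frac{3 \left(-12 - 2\right)^{2}}{7}\right) = 35302 - \left(\frac{4}{7} - \frac{3 \left(-14\right)^{2}}{7}\right) = 35302 + \left(- \frac{4}{7} + \frac{3}{7} \cdot 196\right) = 35302 + \left(- \frac{4}{7} + 84\right) = 35302 + \frac{584}{7} = \frac{247698}{7}$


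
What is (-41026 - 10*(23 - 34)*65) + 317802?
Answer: 283926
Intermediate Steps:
(-41026 - 10*(23 - 34)*65) + 317802 = (-41026 - 10*(-11)*65) + 317802 = (-41026 + 110*65) + 317802 = (-41026 + 7150) + 317802 = -33876 + 317802 = 283926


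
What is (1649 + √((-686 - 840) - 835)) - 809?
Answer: 840 + I*√2361 ≈ 840.0 + 48.59*I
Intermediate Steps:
(1649 + √((-686 - 840) - 835)) - 809 = (1649 + √(-1526 - 835)) - 809 = (1649 + √(-2361)) - 809 = (1649 + I*√2361) - 809 = 840 + I*√2361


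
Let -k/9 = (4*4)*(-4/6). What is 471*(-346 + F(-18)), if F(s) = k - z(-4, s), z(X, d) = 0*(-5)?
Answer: -117750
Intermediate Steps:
z(X, d) = 0
k = 96 (k = -9*4*4*(-4/6) = -144*(-4*⅙) = -144*(-2)/3 = -9*(-32/3) = 96)
F(s) = 96 (F(s) = 96 - 1*0 = 96 + 0 = 96)
471*(-346 + F(-18)) = 471*(-346 + 96) = 471*(-250) = -117750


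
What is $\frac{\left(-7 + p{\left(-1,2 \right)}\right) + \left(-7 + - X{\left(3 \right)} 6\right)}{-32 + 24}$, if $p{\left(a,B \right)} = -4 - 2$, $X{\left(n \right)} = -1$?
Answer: $\frac{7}{4} \approx 1.75$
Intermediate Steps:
$p{\left(a,B \right)} = -6$ ($p{\left(a,B \right)} = -4 - 2 = -6$)
$\frac{\left(-7 + p{\left(-1,2 \right)}\right) + \left(-7 + - X{\left(3 \right)} 6\right)}{-32 + 24} = \frac{\left(-7 - 6\right) - \left(7 - \left(-1\right) \left(-1\right) 6\right)}{-32 + 24} = \frac{-13 + \left(-7 + 1 \cdot 6\right)}{-8} = \left(-13 + \left(-7 + 6\right)\right) \left(- \frac{1}{8}\right) = \left(-13 - 1\right) \left(- \frac{1}{8}\right) = \left(-14\right) \left(- \frac{1}{8}\right) = \frac{7}{4}$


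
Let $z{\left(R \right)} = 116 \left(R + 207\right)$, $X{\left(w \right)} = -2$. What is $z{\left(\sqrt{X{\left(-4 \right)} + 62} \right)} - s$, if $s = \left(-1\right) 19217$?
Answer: $43229 + 232 \sqrt{15} \approx 44128.0$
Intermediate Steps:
$z{\left(R \right)} = 24012 + 116 R$ ($z{\left(R \right)} = 116 \left(207 + R\right) = 24012 + 116 R$)
$s = -19217$
$z{\left(\sqrt{X{\left(-4 \right)} + 62} \right)} - s = \left(24012 + 116 \sqrt{-2 + 62}\right) - -19217 = \left(24012 + 116 \sqrt{60}\right) + 19217 = \left(24012 + 116 \cdot 2 \sqrt{15}\right) + 19217 = \left(24012 + 232 \sqrt{15}\right) + 19217 = 43229 + 232 \sqrt{15}$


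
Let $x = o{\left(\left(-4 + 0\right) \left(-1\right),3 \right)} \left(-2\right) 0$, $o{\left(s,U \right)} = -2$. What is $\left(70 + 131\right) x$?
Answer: $0$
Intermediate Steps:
$x = 0$ ($x = \left(-2\right) \left(-2\right) 0 = 4 \cdot 0 = 0$)
$\left(70 + 131\right) x = \left(70 + 131\right) 0 = 201 \cdot 0 = 0$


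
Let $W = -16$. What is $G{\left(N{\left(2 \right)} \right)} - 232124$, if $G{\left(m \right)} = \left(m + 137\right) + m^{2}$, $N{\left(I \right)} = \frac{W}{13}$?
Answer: $- \frac{39205755}{169} \approx -2.3199 \cdot 10^{5}$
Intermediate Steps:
$N{\left(I \right)} = - \frac{16}{13}$
$G{\left(m \right)} = 137 + m + m^{2}$ ($G{\left(m \right)} = \left(137 + m\right) + m^{2} = 137 + m + m^{2}$)
$G{\left(N{\left(2 \right)} \right)} - 232124 = \left(137 - \frac{16}{13} + \left(- \frac{16}{13}\right)^{2}\right) - 232124 = \left(137 - \frac{16}{13} + \frac{256}{169}\right) - 232124 = \frac{23201}{169} - 232124 = - \frac{39205755}{169}$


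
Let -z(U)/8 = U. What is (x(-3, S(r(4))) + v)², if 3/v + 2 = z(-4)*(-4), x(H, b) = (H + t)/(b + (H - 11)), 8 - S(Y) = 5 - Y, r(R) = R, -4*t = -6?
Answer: 7569/207025 ≈ 0.036561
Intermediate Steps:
t = 3/2 (t = -¼*(-6) = 3/2 ≈ 1.5000)
z(U) = -8*U
S(Y) = 3 + Y (S(Y) = 8 - (5 - Y) = 8 + (-5 + Y) = 3 + Y)
x(H, b) = (3/2 + H)/(-11 + H + b) (x(H, b) = (H + 3/2)/(b + (H - 11)) = (3/2 + H)/(b + (-11 + H)) = (3/2 + H)/(-11 + H + b))
v = -3/130 (v = 3/(-2 - 8*(-4)*(-4)) = 3/(-2 + 32*(-4)) = 3/(-2 - 128) = 3/(-130) = 3*(-1/130) = -3/130 ≈ -0.023077)
(x(-3, S(r(4))) + v)² = ((3/2 - 3)/(-11 - 3 + (3 + 4)) - 3/130)² = (-3/2/(-11 - 3 + 7) - 3/130)² = (-3/2/(-7) - 3/130)² = (-⅐*(-3/2) - 3/130)² = (3/14 - 3/130)² = (87/455)² = 7569/207025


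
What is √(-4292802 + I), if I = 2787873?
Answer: I*√1504929 ≈ 1226.8*I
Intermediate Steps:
√(-4292802 + I) = √(-4292802 + 2787873) = √(-1504929) = I*√1504929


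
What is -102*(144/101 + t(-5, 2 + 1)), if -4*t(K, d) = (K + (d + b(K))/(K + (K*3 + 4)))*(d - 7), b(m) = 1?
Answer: 78795/202 ≈ 390.07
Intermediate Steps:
t(K, d) = -(-7 + d)*(K + (1 + d)/(4 + 4*K))/4 (t(K, d) = -(K + (d + 1)/(K + (K*3 + 4)))*(d - 7)/4 = -(K + (1 + d)/(K + (3*K + 4)))*(-7 + d)/4 = -(K + (1 + d)/(K + (4 + 3*K)))*(-7 + d)/4 = -(K + (1 + d)/(4 + 4*K))*(-7 + d)/4 = -(-7 + d)*(K + (1 + d)/(4 + 4*K))/4)
-102*(144/101 + t(-5, 2 + 1)) = -102*(144/101 + (7 - (2 + 1)² + 6*(2 + 1) + 28*(-5) + 28*(-5)² - 4*(-5)*(2 + 1) - 4*(2 + 1)*(-5)²)/(16*(1 - 5))) = -102*(144*(1/101) + (1/16)*(7 - 1*3² + 6*3 - 140 + 28*25 - 4*(-5)*3 - 4*3*25)/(-4)) = -102*(144/101 + (1/16)*(-¼)*(7 - 1*9 + 18 - 140 + 700 + 60 - 300)) = -102*(144/101 + (1/16)*(-¼)*(7 - 9 + 18 - 140 + 700 + 60 - 300)) = -102*(144/101 + (1/16)*(-¼)*336) = -102*(144/101 - 21/4) = -102*(-1545/404) = 78795/202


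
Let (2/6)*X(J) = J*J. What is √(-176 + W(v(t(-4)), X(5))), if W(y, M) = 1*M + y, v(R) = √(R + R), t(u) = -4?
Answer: √(-101 + 2*I*√2) ≈ 0.1407 + 10.051*I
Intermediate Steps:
X(J) = 3*J² (X(J) = 3*(J*J) = 3*J²)
v(R) = √2*√R (v(R) = √(2*R) = √2*√R)
W(y, M) = M + y
√(-176 + W(v(t(-4)), X(5))) = √(-176 + (3*5² + √2*√(-4))) = √(-176 + (3*25 + √2*(2*I))) = √(-176 + (75 + 2*I*√2)) = √(-101 + 2*I*√2)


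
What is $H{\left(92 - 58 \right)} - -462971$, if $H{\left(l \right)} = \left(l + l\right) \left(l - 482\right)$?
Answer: $432507$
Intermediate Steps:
$H{\left(l \right)} = 2 l \left(-482 + l\right)$
$H{\left(92 - 58 \right)} - -462971 = 2 \left(92 - 58\right) \left(-482 + \left(92 - 58\right)\right) - -462971 = 2 \cdot 34 \left(-482 + 34\right) + 462971 = 2 \cdot 34 \left(-448\right) + 462971 = -30464 + 462971 = 432507$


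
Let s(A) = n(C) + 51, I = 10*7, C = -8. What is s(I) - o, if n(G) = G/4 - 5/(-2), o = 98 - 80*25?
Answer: 3907/2 ≈ 1953.5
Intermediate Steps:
o = -1902 (o = 98 - 2000 = -1902)
I = 70
n(G) = 5/2 + G/4 (n(G) = G*(¼) - 5*(-½) = G/4 + 5/2 = 5/2 + G/4)
s(A) = 103/2 (s(A) = (5/2 + (¼)*(-8)) + 51 = (5/2 - 2) + 51 = ½ + 51 = 103/2)
s(I) - o = 103/2 - 1*(-1902) = 103/2 + 1902 = 3907/2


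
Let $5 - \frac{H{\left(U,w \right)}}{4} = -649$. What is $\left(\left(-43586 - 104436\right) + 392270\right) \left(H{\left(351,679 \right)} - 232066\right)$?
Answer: $-56042703600$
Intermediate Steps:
$H{\left(U,w \right)} = 2616$ ($H{\left(U,w \right)} = 20 - -2596 = 20 + 2596 = 2616$)
$\left(\left(-43586 - 104436\right) + 392270\right) \left(H{\left(351,679 \right)} - 232066\right) = \left(\left(-43586 - 104436\right) + 392270\right) \left(2616 - 232066\right) = \left(-148022 + 392270\right) \left(-229450\right) = 244248 \left(-229450\right) = -56042703600$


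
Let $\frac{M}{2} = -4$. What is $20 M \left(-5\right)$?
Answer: $800$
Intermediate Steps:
$M = -8$ ($M = 2 \left(-4\right) = -8$)
$20 M \left(-5\right) = 20 \left(-8\right) \left(-5\right) = \left(-160\right) \left(-5\right) = 800$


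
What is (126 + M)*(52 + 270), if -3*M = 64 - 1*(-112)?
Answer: 65044/3 ≈ 21681.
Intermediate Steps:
M = -176/3 (M = -(64 - 1*(-112))/3 = -(64 + 112)/3 = -⅓*176 = -176/3 ≈ -58.667)
(126 + M)*(52 + 270) = (126 - 176/3)*(52 + 270) = (202/3)*322 = 65044/3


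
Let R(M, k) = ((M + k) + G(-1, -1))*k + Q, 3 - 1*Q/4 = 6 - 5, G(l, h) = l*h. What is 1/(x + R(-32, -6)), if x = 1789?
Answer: 1/2019 ≈ 0.00049530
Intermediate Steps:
G(l, h) = h*l
Q = 8 (Q = 12 - 4*(6 - 5) = 12 - 4*1 = 12 - 4 = 8)
R(M, k) = 8 + k*(1 + M + k) (R(M, k) = ((M + k) - 1*(-1))*k + 8 = ((M + k) + 1)*k + 8 = (1 + M + k)*k + 8 = k*(1 + M + k) + 8 = 8 + k*(1 + M + k))
1/(x + R(-32, -6)) = 1/(1789 + (8 - 6 + (-6)² - 32*(-6))) = 1/(1789 + (8 - 6 + 36 + 192)) = 1/(1789 + 230) = 1/2019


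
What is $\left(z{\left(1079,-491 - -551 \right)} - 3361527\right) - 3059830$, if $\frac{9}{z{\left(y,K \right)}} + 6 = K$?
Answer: $- \frac{38528141}{6} \approx -6.4214 \cdot 10^{6}$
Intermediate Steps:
$z{\left(y,K \right)} = \frac{9}{-6 + K}$
$\left(z{\left(1079,-491 - -551 \right)} - 3361527\right) - 3059830 = \left(\frac{9}{-6 - -60} - 3361527\right) - 3059830 = \left(\frac{9}{-6 + \left(-491 + 551\right)} - 3361527\right) - 3059830 = \left(\frac{9}{-6 + 60} - 3361527\right) - 3059830 = \left(\frac{9}{54} - 3361527\right) - 3059830 = \left(9 \cdot \frac{1}{54} - 3361527\right) - 3059830 = \left(\frac{1}{6} - 3361527\right) - 3059830 = - \frac{20169161}{6} - 3059830 = - \frac{38528141}{6}$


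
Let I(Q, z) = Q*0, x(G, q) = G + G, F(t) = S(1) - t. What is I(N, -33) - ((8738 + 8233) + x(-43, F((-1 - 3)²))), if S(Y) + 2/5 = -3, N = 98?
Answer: -16885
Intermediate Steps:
S(Y) = -17/5 (S(Y) = -⅖ - 3 = -17/5)
F(t) = -17/5 - t
x(G, q) = 2*G
I(Q, z) = 0
I(N, -33) - ((8738 + 8233) + x(-43, F((-1 - 3)²))) = 0 - ((8738 + 8233) + 2*(-43)) = 0 - (16971 - 86) = 0 - 1*16885 = 0 - 16885 = -16885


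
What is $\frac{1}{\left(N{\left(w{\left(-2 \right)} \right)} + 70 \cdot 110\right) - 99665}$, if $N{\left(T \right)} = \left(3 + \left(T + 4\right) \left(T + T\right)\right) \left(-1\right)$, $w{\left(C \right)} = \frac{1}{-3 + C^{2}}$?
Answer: $- \frac{1}{91978} \approx -1.0872 \cdot 10^{-5}$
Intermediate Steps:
$N{\left(T \right)} = -3 - 2 T \left(4 + T\right)$ ($N{\left(T \right)} = \left(3 + \left(4 + T\right) 2 T\right) \left(-1\right) = \left(3 + 2 T \left(4 + T\right)\right) \left(-1\right) = -3 - 2 T \left(4 + T\right)$)
$\frac{1}{\left(N{\left(w{\left(-2 \right)} \right)} + 70 \cdot 110\right) - 99665} = \frac{1}{\left(\left(-3 - \frac{8}{-3 + \left(-2\right)^{2}} - 2 \left(\frac{1}{-3 + \left(-2\right)^{2}}\right)^{2}\right) + 70 \cdot 110\right) - 99665} = \frac{1}{\left(\left(-3 - \frac{8}{-3 + 4} - 2 \left(\frac{1}{-3 + 4}\right)^{2}\right) + 7700\right) - 99665} = \frac{1}{\left(\left(-3 - \frac{8}{1} - 2 \left(1^{-1}\right)^{2}\right) + 7700\right) - 99665} = \frac{1}{\left(\left(-3 - 8 - 2 \cdot 1^{2}\right) + 7700\right) - 99665} = \frac{1}{\left(\left(-3 - 8 - 2\right) + 7700\right) - 99665} = \frac{1}{\left(-13 + 7700\right) - 99665} = \frac{1}{7687 - 99665} = \frac{1}{-91978} = - \frac{1}{91978}$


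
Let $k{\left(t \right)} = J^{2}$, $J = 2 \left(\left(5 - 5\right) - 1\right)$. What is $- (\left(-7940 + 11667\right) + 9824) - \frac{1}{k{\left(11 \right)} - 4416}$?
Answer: $- \frac{59787011}{4412} \approx -13551.0$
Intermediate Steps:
$J = -2$ ($J = 2 \left(0 - 1\right) = 2 \left(-1\right) = -2$)
$k{\left(t \right)} = 4$ ($k{\left(t \right)} = \left(-2\right)^{2} = 4$)
$- (\left(-7940 + 11667\right) + 9824) - \frac{1}{k{\left(11 \right)} - 4416} = - (\left(-7940 + 11667\right) + 9824) - \frac{1}{4 - 4416} = - (3727 + 9824) - \frac{1}{4 - 4416} = \left(-1\right) 13551 - \frac{1}{-4412} = -13551 - - \frac{1}{4412} = -13551 + \frac{1}{4412} = - \frac{59787011}{4412}$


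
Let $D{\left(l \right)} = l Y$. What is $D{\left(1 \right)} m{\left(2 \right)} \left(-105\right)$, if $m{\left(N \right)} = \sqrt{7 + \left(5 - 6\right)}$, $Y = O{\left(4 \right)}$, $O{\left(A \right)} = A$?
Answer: $- 420 \sqrt{6} \approx -1028.8$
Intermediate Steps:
$Y = 4$
$D{\left(l \right)} = 4 l$ ($D{\left(l \right)} = l 4 = 4 l$)
$m{\left(N \right)} = \sqrt{6}$ ($m{\left(N \right)} = \sqrt{7 + \left(5 - 6\right)} = \sqrt{7 - 1} = \sqrt{6}$)
$D{\left(1 \right)} m{\left(2 \right)} \left(-105\right) = 4 \cdot 1 \sqrt{6} \left(-105\right) = 4 \sqrt{6} \left(-105\right) = - 420 \sqrt{6}$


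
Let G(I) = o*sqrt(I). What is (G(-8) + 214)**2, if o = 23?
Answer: 41564 + 19688*I*sqrt(2) ≈ 41564.0 + 27843.0*I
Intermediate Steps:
G(I) = 23*sqrt(I)
(G(-8) + 214)**2 = (23*sqrt(-8) + 214)**2 = (23*(2*I*sqrt(2)) + 214)**2 = (46*I*sqrt(2) + 214)**2 = (214 + 46*I*sqrt(2))**2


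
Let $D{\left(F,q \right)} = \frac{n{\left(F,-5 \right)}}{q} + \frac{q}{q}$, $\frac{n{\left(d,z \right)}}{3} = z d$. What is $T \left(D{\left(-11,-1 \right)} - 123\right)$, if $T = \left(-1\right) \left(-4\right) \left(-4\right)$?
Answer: $4592$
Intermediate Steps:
$n{\left(d,z \right)} = 3 d z$ ($n{\left(d,z \right)} = 3 z d = 3 d z$)
$T = -16$ ($T = 4 \left(-4\right) = -16$)
$D{\left(F,q \right)} = 1 - \frac{15 F}{q}$ ($D{\left(F,q \right)} = \frac{3 F \left(-5\right)}{q} + \frac{q}{q} = \frac{\left(-15\right) F}{q} + 1 = - \frac{15 F}{q} + 1 = 1 - \frac{15 F}{q}$)
$T \left(D{\left(-11,-1 \right)} - 123\right) = - 16 \left(\frac{-1 - -165}{-1} - 123\right) = - 16 \left(- (-1 + 165) - 123\right) = - 16 \left(\left(-1\right) 164 - 123\right) = - 16 \left(-164 - 123\right) = \left(-16\right) \left(-287\right) = 4592$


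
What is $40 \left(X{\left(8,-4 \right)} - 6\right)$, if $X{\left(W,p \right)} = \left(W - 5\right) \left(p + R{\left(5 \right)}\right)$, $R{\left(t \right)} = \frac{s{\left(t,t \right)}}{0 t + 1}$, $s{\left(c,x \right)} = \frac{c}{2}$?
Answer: $-420$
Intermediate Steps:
$s{\left(c,x \right)} = \frac{c}{2}$ ($s{\left(c,x \right)} = c \frac{1}{2} = \frac{c}{2}$)
$R{\left(t \right)} = \frac{t}{2}$ ($R{\left(t \right)} = \frac{\frac{1}{2} t}{0 t + 1} = \frac{\frac{1}{2} t}{0 + 1} = \frac{\frac{1}{2} t}{1} = \frac{t}{2} \cdot 1 = \frac{t}{2}$)
$X{\left(W,p \right)} = \left(-5 + W\right) \left(\frac{5}{2} + p\right)$ ($X{\left(W,p \right)} = \left(W - 5\right) \left(p + \frac{1}{2} \cdot 5\right) = \left(-5 + W\right) \left(p + \frac{5}{2}\right) = \left(-5 + W\right) \left(\frac{5}{2} + p\right)$)
$40 \left(X{\left(8,-4 \right)} - 6\right) = 40 \left(\left(- \frac{25}{2} - -20 + \frac{5}{2} \cdot 8 + 8 \left(-4\right)\right) - 6\right) = 40 \left(\left(- \frac{25}{2} + 20 + 20 - 32\right) - 6\right) = 40 \left(- \frac{9}{2} - 6\right) = 40 \left(- \frac{21}{2}\right) = -420$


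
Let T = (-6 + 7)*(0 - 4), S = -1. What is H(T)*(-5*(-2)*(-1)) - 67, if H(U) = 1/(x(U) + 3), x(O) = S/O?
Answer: -911/13 ≈ -70.077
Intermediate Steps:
x(O) = -1/O
T = -4 (T = 1*(-4) = -4)
H(U) = 1/(3 - 1/U) (H(U) = 1/(-1/U + 3) = 1/(3 - 1/U))
H(T)*(-5*(-2)*(-1)) - 67 = (-4/(-1 + 3*(-4)))*(-5*(-2)*(-1)) - 67 = (-4/(-1 - 12))*(10*(-1)) - 67 = -4/(-13)*(-10) - 67 = -4*(-1/13)*(-10) - 67 = (4/13)*(-10) - 67 = -40/13 - 67 = -911/13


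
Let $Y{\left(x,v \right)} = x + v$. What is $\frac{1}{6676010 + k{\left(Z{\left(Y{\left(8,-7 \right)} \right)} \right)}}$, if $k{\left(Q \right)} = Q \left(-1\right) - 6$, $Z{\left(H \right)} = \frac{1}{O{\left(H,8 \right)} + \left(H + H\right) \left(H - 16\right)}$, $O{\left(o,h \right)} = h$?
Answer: $\frac{22}{146872089} \approx 1.4979 \cdot 10^{-7}$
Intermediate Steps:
$Y{\left(x,v \right)} = v + x$
$Z{\left(H \right)} = \frac{1}{8 + 2 H \left(-16 + H\right)}$ ($Z{\left(H \right)} = \frac{1}{8 + \left(H + H\right) \left(H - 16\right)} = \frac{1}{8 + 2 H \left(-16 + H\right)}$)
$k{\left(Q \right)} = -6 - Q$ ($k{\left(Q \right)} = - Q - 6 = -6 - Q$)
$\frac{1}{6676010 + k{\left(Z{\left(Y{\left(8,-7 \right)} \right)} \right)}} = \frac{1}{6676010 - \left(6 + \frac{1}{2 \left(4 + \left(-7 + 8\right)^{2} - 16 \left(-7 + 8\right)\right)}\right)} = \frac{1}{6676010 - \left(6 + \frac{1}{2 \left(4 + 1^{2} - 16\right)}\right)} = \frac{1}{6676010 - \left(6 + \frac{1}{2 \left(4 + 1 - 16\right)}\right)} = \frac{1}{6676010 - \left(6 + \frac{1}{2 \left(-11\right)}\right)} = \frac{1}{6676010 - \left(6 + \frac{1}{2} \left(- \frac{1}{11}\right)\right)} = \frac{1}{6676010 - \frac{131}{22}} = \frac{1}{\frac{146872089}{22}} = \frac{22}{146872089}$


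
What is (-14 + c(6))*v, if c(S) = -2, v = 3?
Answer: -48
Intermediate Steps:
(-14 + c(6))*v = (-14 - 2)*3 = -16*3 = -48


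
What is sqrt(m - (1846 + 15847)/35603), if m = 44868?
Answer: sqrt(56872862764733)/35603 ≈ 211.82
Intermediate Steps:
sqrt(m - (1846 + 15847)/35603) = sqrt(44868 - (1846 + 15847)/35603) = sqrt(44868 - 17693/35603) = sqrt(1597417711/35603) = sqrt(56872862764733)/35603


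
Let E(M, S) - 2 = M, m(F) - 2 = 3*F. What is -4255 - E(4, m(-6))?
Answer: -4261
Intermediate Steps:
m(F) = 2 + 3*F
E(M, S) = 2 + M
-4255 - E(4, m(-6)) = -4255 - (2 + 4) = -4255 - 1*6 = -4255 - 6 = -4261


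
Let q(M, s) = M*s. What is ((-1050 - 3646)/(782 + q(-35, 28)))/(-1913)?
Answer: -2348/189387 ≈ -0.012398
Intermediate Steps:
((-1050 - 3646)/(782 + q(-35, 28)))/(-1913) = ((-1050 - 3646)/(782 - 35*28))/(-1913) = -4696/(782 - 980)*(-1/1913) = -4696/(-198)*(-1/1913) = -4696*(-1/198)*(-1/1913) = (2348/99)*(-1/1913) = -2348/189387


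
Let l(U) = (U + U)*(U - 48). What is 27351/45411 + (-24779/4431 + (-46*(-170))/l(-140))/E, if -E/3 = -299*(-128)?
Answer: 1744127171413369/2895554999780352 ≈ 0.60235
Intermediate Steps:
E = -114816 (E = -(-897)*(-128) = -3*38272 = -114816)
l(U) = 2*U*(-48 + U) (l(U) = (2*U)*(-48 + U) = 2*U*(-48 + U))
27351/45411 + (-24779/4431 + (-46*(-170))/l(-140))/E = 27351/45411 + (-24779/4431 + (-46*(-170))/((2*(-140)*(-48 - 140))))/(-114816) = 27351*(1/45411) + (-24779*1/4431 + 7820/((2*(-140)*(-188))))*(-1/114816) = 9117/15137 + (-24779/4431 + 7820/52640)*(-1/114816) = 9117/15137 + (-24779/4431 + 7820*(1/52640))*(-1/114816) = 9117/15137 + (-24779/4431 + 391/2632)*(-1/114816) = 9117/15137 - 9069401/1666056*(-1/114816) = 9117/15137 + 9069401/191289885696 = 1744127171413369/2895554999780352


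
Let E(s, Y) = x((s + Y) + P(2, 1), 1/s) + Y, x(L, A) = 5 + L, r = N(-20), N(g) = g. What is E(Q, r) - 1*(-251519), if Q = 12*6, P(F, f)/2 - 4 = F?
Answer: 251568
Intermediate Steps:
r = -20
P(F, f) = 8 + 2*F
Q = 72
E(s, Y) = 17 + s + 2*Y (E(s, Y) = (5 + ((s + Y) + (8 + 2*2))) + Y = (5 + ((Y + s) + (8 + 4))) + Y = (5 + ((Y + s) + 12)) + Y = (5 + (12 + Y + s)) + Y = (17 + Y + s) + Y = 17 + s + 2*Y)
E(Q, r) - 1*(-251519) = (17 + 72 + 2*(-20)) - 1*(-251519) = (17 + 72 - 40) + 251519 = 49 + 251519 = 251568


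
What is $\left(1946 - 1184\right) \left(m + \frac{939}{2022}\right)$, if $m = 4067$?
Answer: $\frac{1044500451}{337} \approx 3.0994 \cdot 10^{6}$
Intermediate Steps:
$\left(1946 - 1184\right) \left(m + \frac{939}{2022}\right) = \left(1946 - 1184\right) \left(4067 + \frac{939}{2022}\right) = 762 \left(4067 + 939 \cdot \frac{1}{2022}\right) = 762 \left(4067 + \frac{313}{674}\right) = 762 \cdot \frac{2741471}{674} = \frac{1044500451}{337}$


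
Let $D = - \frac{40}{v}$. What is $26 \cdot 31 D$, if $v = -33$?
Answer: $\frac{32240}{33} \approx 976.97$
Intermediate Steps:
$D = \frac{40}{33}$ ($D = - \frac{40}{-33} = \left(-40\right) \left(- \frac{1}{33}\right) = \frac{40}{33} \approx 1.2121$)
$26 \cdot 31 D = 26 \cdot 31 \cdot \frac{40}{33} = 806 \cdot \frac{40}{33} = \frac{32240}{33}$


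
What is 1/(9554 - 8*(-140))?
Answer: 1/10674 ≈ 9.3686e-5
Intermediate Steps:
1/(9554 - 8*(-140)) = 1/(9554 + 1120) = 1/10674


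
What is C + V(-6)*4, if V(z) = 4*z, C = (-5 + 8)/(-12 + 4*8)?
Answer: -1917/20 ≈ -95.850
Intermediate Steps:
C = 3/20 (C = 3/(-12 + 32) = 3/20 ≈ 0.15000)
C + V(-6)*4 = 3/20 + (4*(-6))*4 = 3/20 - 24*4 = 3/20 - 96 = -1917/20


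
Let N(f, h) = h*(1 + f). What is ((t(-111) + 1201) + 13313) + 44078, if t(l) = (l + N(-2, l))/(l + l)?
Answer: 58592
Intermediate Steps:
t(l) = 0 (t(l) = (l + l*(1 - 2))/(l + l) = (l + l*(-1))/((2*l)) = (l - l)*(1/(2*l)) = 0*(1/(2*l)) = 0)
((t(-111) + 1201) + 13313) + 44078 = ((0 + 1201) + 13313) + 44078 = (1201 + 13313) + 44078 = 14514 + 44078 = 58592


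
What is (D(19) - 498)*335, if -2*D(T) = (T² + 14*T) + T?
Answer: -275035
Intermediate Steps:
D(T) = -15*T/2 - T²/2 (D(T) = -((T² + 14*T) + T)/2 = -(T² + 15*T)/2 = -15*T/2 - T²/2)
(D(19) - 498)*335 = (-½*19*(15 + 19) - 498)*335 = (-½*19*34 - 498)*335 = (-323 - 498)*335 = -821*335 = -275035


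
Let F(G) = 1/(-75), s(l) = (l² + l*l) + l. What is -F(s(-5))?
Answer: 1/75 ≈ 0.013333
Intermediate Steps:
s(l) = l + 2*l² (s(l) = (l² + l²) + l = 2*l² + l = l + 2*l²)
F(G) = -1/75
-F(s(-5)) = -1*(-1/75) = 1/75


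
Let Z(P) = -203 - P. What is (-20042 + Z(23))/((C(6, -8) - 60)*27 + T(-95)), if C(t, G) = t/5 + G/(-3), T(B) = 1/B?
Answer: 1925460/143983 ≈ 13.373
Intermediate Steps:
C(t, G) = -G/3 + t/5 (C(t, G) = t*(⅕) + G*(-⅓) = t/5 - G/3 = -G/3 + t/5)
(-20042 + Z(23))/((C(6, -8) - 60)*27 + T(-95)) = (-20042 + (-203 - 1*23))/(((-⅓*(-8) + (⅕)*6) - 60)*27 + 1/(-95)) = (-20042 + (-203 - 23))/(((8/3 + 6/5) - 60)*27 - 1/95) = (-20042 - 226)/((58/15 - 60)*27 - 1/95) = -20268/(-842/15*27 - 1/95) = -20268/(-7578/5 - 1/95) = -20268/(-143983/95) = -20268*(-95/143983) = 1925460/143983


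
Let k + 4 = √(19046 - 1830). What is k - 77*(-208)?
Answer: 16012 + 8*√269 ≈ 16143.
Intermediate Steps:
k = -4 + 8*√269 (k = -4 + √(19046 - 1830) = -4 + √17216 = -4 + 8*√269 ≈ 127.21)
k - 77*(-208) = (-4 + 8*√269) - 77*(-208) = (-4 + 8*√269) - 1*(-16016) = (-4 + 8*√269) + 16016 = 16012 + 8*√269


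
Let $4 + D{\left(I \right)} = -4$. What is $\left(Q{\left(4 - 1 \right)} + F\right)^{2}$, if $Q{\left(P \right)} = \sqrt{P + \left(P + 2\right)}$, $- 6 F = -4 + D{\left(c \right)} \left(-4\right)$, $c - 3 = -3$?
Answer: $\frac{268}{9} - \frac{56 \sqrt{2}}{3} \approx 3.3791$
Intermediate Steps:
$c = 0$ ($c = 3 - 3 = 0$)
$D{\left(I \right)} = -8$ ($D{\left(I \right)} = -4 - 4 = -8$)
$F = - \frac{14}{3}$ ($F = - \frac{-4 - -32}{6} = - \frac{-4 + 32}{6} = \left(- \frac{1}{6}\right) 28 = - \frac{14}{3} \approx -4.6667$)
$Q{\left(P \right)} = \sqrt{2 + 2 P}$ ($Q{\left(P \right)} = \sqrt{P + \left(2 + P\right)} = \sqrt{2 + 2 P}$)
$\left(Q{\left(4 - 1 \right)} + F\right)^{2} = \left(\sqrt{2 + 2 \left(4 - 1\right)} - \frac{14}{3}\right)^{2} = \left(\sqrt{2 + 2 \cdot 3} - \frac{14}{3}\right)^{2} = \left(\sqrt{2 + 6} - \frac{14}{3}\right)^{2} = \left(\sqrt{8} - \frac{14}{3}\right)^{2} = \left(2 \sqrt{2} - \frac{14}{3}\right)^{2} = \left(- \frac{14}{3} + 2 \sqrt{2}\right)^{2}$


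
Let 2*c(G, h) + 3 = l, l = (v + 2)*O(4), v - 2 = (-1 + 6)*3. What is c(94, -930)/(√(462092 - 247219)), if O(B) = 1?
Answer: 8*√214873/214873 ≈ 0.017258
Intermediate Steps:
v = 17 (v = 2 + (-1 + 6)*3 = 2 + 5*3 = 2 + 15 = 17)
l = 19 (l = (17 + 2)*1 = 19*1 = 19)
c(G, h) = 8 (c(G, h) = -3/2 + (½)*19 = -3/2 + 19/2 = 8)
c(94, -930)/(√(462092 - 247219)) = 8/(√(462092 - 247219)) = 8/(√214873) = 8*(√214873/214873) = 8*√214873/214873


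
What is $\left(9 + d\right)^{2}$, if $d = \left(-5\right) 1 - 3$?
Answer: $1$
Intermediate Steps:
$d = -8$ ($d = -5 - 3 = -8$)
$\left(9 + d\right)^{2} = \left(9 - 8\right)^{2} = 1^{2} = 1$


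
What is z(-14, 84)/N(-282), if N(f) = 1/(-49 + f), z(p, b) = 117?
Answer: -38727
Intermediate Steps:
z(-14, 84)/N(-282) = 117/(1/(-49 - 282)) = 117/(1/(-331)) = 117/(-1/331) = 117*(-331) = -38727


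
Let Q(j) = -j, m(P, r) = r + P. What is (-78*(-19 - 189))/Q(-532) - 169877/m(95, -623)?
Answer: 24735209/70224 ≈ 352.23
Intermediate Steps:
m(P, r) = P + r
(-78*(-19 - 189))/Q(-532) - 169877/m(95, -623) = (-78*(-19 - 189))/((-1*(-532))) - 169877/(95 - 623) = -78*(-208)/532 - 169877/(-528) = 16224*(1/532) - 169877*(-1/528) = 4056/133 + 169877/528 = 24735209/70224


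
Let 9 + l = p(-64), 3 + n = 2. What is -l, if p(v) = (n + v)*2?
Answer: 139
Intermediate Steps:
n = -1 (n = -3 + 2 = -1)
p(v) = -2 + 2*v (p(v) = (-1 + v)*2 = -2 + 2*v)
l = -139 (l = -9 + (-2 + 2*(-64)) = -9 + (-2 - 128) = -9 - 130 = -139)
-l = -1*(-139) = 139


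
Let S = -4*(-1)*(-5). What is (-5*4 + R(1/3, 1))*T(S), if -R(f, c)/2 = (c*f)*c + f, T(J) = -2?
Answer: 128/3 ≈ 42.667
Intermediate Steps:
S = -20 (S = 4*(-5) = -20)
R(f, c) = -2*f - 2*f*c² (R(f, c) = -2*((c*f)*c + f) = -2*(f*c² + f) = -2*(f + f*c²) = -2*f - 2*f*c²)
(-5*4 + R(1/3, 1))*T(S) = (-5*4 - 2*(1 + 1²)/3)*(-2) = (-20 - 2*⅓*(1 + 1))*(-2) = (-20 - 2*⅓*2)*(-2) = (-20 - 4/3)*(-2) = -64/3*(-2) = 128/3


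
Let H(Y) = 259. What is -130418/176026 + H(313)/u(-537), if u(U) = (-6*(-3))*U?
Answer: -653105561/850733658 ≈ -0.76770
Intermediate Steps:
u(U) = 18*U
-130418/176026 + H(313)/u(-537) = -130418/176026 + 259/((18*(-537))) = -130418*1/176026 + 259/(-9666) = -65209/88013 + 259*(-1/9666) = -65209/88013 - 259/9666 = -653105561/850733658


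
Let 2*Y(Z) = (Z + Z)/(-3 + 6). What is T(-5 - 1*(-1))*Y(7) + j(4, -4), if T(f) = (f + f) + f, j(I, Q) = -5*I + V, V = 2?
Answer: -46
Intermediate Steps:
j(I, Q) = 2 - 5*I (j(I, Q) = -5*I + 2 = 2 - 5*I)
Y(Z) = Z/3 (Y(Z) = ((Z + Z)/(-3 + 6))/2 = ((2*Z)/3)/2 = ((2*Z)*(⅓))/2 = (2*Z/3)/2 = Z/3)
T(f) = 3*f (T(f) = 2*f + f = 3*f)
T(-5 - 1*(-1))*Y(7) + j(4, -4) = (3*(-5 - 1*(-1)))*((⅓)*7) + (2 - 5*4) = (3*(-5 + 1))*(7/3) + (2 - 20) = (3*(-4))*(7/3) - 18 = -12*7/3 - 18 = -28 - 18 = -46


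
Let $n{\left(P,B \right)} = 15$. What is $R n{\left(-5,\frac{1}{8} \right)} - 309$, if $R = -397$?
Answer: $-6264$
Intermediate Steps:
$R n{\left(-5,\frac{1}{8} \right)} - 309 = \left(-397\right) 15 - 309 = -5955 - 309 = -6264$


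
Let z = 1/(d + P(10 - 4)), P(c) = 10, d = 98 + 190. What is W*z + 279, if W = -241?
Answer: 82901/298 ≈ 278.19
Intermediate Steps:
d = 288
z = 1/298 (z = 1/(288 + 10) = 1/298 ≈ 0.0033557)
W*z + 279 = -241*1/298 + 279 = -241/298 + 279 = 82901/298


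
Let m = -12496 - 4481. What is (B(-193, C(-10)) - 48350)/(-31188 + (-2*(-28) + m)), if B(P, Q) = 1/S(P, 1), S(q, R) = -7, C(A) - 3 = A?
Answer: 338451/336763 ≈ 1.0050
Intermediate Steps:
C(A) = 3 + A
m = -16977
B(P, Q) = -⅐ (B(P, Q) = 1/(-7) = -⅐)
(B(-193, C(-10)) - 48350)/(-31188 + (-2*(-28) + m)) = (-⅐ - 48350)/(-31188 + (-2*(-28) - 16977)) = -338451/(7*(-31188 + (56 - 16977))) = -338451/(7*(-31188 - 16921)) = -338451/7/(-48109) = -338451/7*(-1/48109) = 338451/336763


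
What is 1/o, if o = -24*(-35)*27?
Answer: 1/22680 ≈ 4.4092e-5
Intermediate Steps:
o = 22680 (o = 840*27 = 22680)
1/o = 1/22680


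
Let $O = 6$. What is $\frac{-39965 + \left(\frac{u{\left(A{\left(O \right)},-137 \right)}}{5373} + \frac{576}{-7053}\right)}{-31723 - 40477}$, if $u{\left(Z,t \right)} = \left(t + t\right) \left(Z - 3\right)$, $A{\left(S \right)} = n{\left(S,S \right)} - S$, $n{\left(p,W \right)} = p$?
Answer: $\frac{168277967263}{304008280200} \approx 0.55353$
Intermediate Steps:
$A{\left(S \right)} = 0$ ($A{\left(S \right)} = S - S = 0$)
$u{\left(Z,t \right)} = 2 t \left(-3 + Z\right)$
$\frac{-39965 + \left(\frac{u{\left(A{\left(O \right)},-137 \right)}}{5373} + \frac{576}{-7053}\right)}{-31723 - 40477} = \frac{-39965 + \left(\frac{2 \left(-137\right) \left(-3 + 0\right)}{5373} + \frac{576}{-7053}\right)}{-31723 - 40477} = \frac{-39965 + \left(2 \left(-137\right) \left(-3\right) \frac{1}{5373} + 576 \left(- \frac{1}{7053}\right)\right)}{-72200} = \left(-39965 + \left(822 \cdot \frac{1}{5373} - \frac{192}{2351}\right)\right) \left(- \frac{1}{72200}\right) = \left(-39965 + \left(\frac{274}{1791} - \frac{192}{2351}\right)\right) \left(- \frac{1}{72200}\right) = \left(-39965 + \frac{300302}{4210641}\right) \left(- \frac{1}{72200}\right) = \left(- \frac{168277967263}{4210641}\right) \left(- \frac{1}{72200}\right) = \frac{168277967263}{304008280200}$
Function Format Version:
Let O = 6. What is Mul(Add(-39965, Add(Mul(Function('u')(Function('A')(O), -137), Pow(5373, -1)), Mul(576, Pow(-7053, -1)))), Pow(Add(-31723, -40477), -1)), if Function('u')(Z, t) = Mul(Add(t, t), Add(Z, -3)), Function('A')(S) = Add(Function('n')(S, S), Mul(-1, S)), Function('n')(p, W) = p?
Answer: Rational(168277967263, 304008280200) ≈ 0.55353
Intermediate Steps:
Function('A')(S) = 0 (Function('A')(S) = Add(S, Mul(-1, S)) = 0)
Function('u')(Z, t) = Mul(2, t, Add(-3, Z)) (Function('u')(Z, t) = Mul(Mul(2, t), Add(-3, Z)) = Mul(2, t, Add(-3, Z)))
Mul(Add(-39965, Add(Mul(Function('u')(Function('A')(O), -137), Pow(5373, -1)), Mul(576, Pow(-7053, -1)))), Pow(Add(-31723, -40477), -1)) = Mul(Add(-39965, Add(Mul(Mul(2, -137, Add(-3, 0)), Pow(5373, -1)), Mul(576, Pow(-7053, -1)))), Pow(Add(-31723, -40477), -1)) = Mul(Add(-39965, Add(Mul(Mul(2, -137, -3), Rational(1, 5373)), Mul(576, Rational(-1, 7053)))), Pow(-72200, -1)) = Mul(Add(-39965, Add(Mul(822, Rational(1, 5373)), Rational(-192, 2351))), Rational(-1, 72200)) = Mul(Add(-39965, Add(Rational(274, 1791), Rational(-192, 2351))), Rational(-1, 72200)) = Mul(Add(-39965, Rational(300302, 4210641)), Rational(-1, 72200)) = Mul(Rational(-168277967263, 4210641), Rational(-1, 72200)) = Rational(168277967263, 304008280200)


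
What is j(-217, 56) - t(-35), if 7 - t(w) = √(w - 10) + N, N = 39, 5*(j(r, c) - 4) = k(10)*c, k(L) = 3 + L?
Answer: 908/5 + 3*I*√5 ≈ 181.6 + 6.7082*I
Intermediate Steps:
j(r, c) = 4 + 13*c/5 (j(r, c) = 4 + ((3 + 10)*c)/5 = 4 + (13*c)/5 = 4 + 13*c/5)
t(w) = -32 - √(-10 + w) (t(w) = 7 - (√(w - 10) + 39) = 7 - (√(-10 + w) + 39) = 7 - (39 + √(-10 + w)) = 7 + (-39 - √(-10 + w)) = -32 - √(-10 + w))
j(-217, 56) - t(-35) = (4 + (13/5)*56) - (-32 - √(-10 - 35)) = (4 + 728/5) - (-32 - √(-45)) = 748/5 - (-32 - 3*I*√5) = 748/5 + (32 + 3*I*√5) = 908/5 + 3*I*√5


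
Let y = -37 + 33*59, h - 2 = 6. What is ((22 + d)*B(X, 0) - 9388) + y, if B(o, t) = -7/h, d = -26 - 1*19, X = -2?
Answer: -59663/8 ≈ -7457.9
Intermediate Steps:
h = 8 (h = 2 + 6 = 8)
d = -45 (d = -26 - 19 = -45)
B(o, t) = -7/8
y = 1910 (y = -37 + 1947 = 1910)
((22 + d)*B(X, 0) - 9388) + y = ((22 - 45)*(-7/8) - 9388) + 1910 = (-23*(-7/8) - 9388) + 1910 = (161/8 - 9388) + 1910 = -74943/8 + 1910 = -59663/8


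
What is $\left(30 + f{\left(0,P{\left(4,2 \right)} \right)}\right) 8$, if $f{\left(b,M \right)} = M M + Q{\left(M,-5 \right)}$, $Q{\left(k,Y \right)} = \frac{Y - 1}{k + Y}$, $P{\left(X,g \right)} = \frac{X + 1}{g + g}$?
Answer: $\frac{2653}{10} \approx 265.3$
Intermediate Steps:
$P{\left(X,g \right)} = \frac{1 + X}{2 g}$
$Q{\left(k,Y \right)} = \frac{-1 + Y}{Y + k}$
$f{\left(b,M \right)} = M^{2} - \frac{6}{-5 + M}$ ($f{\left(b,M \right)} = M M + \frac{-1 - 5}{-5 + M} = M^{2} + \frac{1}{-5 + M} \left(-6\right) = M^{2} - \frac{6}{-5 + M}$)
$\left(30 + f{\left(0,P{\left(4,2 \right)} \right)}\right) 8 = \left(30 + \frac{-6 + \left(\frac{1 + 4}{2 \cdot 2}\right)^{2} \left(-5 + \frac{1 + 4}{2 \cdot 2}\right)}{-5 + \frac{1 + 4}{2 \cdot 2}}\right) 8 = \left(30 + \frac{-6 + \left(\frac{1}{2} \cdot \frac{1}{2} \cdot 5\right)^{2} \left(-5 + \frac{1}{2} \cdot \frac{1}{2} \cdot 5\right)}{-5 + \frac{1}{2} \cdot \frac{1}{2} \cdot 5}\right) 8 = \left(30 + \frac{-6 + \left(\frac{5}{4}\right)^{2} \left(-5 + \frac{5}{4}\right)}{-5 + \frac{5}{4}}\right) 8 = \left(30 + \frac{-6 + \frac{25}{16} \left(- \frac{15}{4}\right)}{- \frac{15}{4}}\right) 8 = \left(30 - \frac{4 \left(-6 - \frac{375}{64}\right)}{15}\right) 8 = \left(30 - - \frac{253}{80}\right) 8 = \left(30 + \frac{253}{80}\right) 8 = \frac{2653}{80} \cdot 8 = \frac{2653}{10}$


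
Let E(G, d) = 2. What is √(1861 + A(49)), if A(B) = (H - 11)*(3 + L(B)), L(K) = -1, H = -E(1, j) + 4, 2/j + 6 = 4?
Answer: √1843 ≈ 42.930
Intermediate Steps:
j = -1 (j = 2/(-6 + 4) = 2/(-2) = 2*(-½) = -1)
H = 2 (H = -1*2 + 4 = -2 + 4 = 2)
A(B) = -18 (A(B) = (2 - 11)*(3 - 1) = -9*2 = -18)
√(1861 + A(49)) = √(1861 - 18) = √1843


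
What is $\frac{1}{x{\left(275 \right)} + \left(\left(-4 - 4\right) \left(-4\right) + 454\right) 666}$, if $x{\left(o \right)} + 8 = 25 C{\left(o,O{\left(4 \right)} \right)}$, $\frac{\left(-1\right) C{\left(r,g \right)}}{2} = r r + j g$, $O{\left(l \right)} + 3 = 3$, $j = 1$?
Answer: $- \frac{1}{3457582} \approx -2.8922 \cdot 10^{-7}$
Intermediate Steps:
$O{\left(l \right)} = 0$ ($O{\left(l \right)} = -3 + 3 = 0$)
$C{\left(r,g \right)} = - 2 g - 2 r^{2}$ ($C{\left(r,g \right)} = - 2 \left(r r + 1 g\right) = - 2 \left(r^{2} + g\right) = - 2 \left(g + r^{2}\right) = - 2 g - 2 r^{2}$)
$x{\left(o \right)} = -8 - 50 o^{2}$ ($x{\left(o \right)} = -8 + 25 \left(\left(-2\right) 0 - 2 o^{2}\right) = -8 + 25 \left(0 - 2 o^{2}\right) = -8 + 25 \left(- 2 o^{2}\right) = -8 - 50 o^{2}$)
$\frac{1}{x{\left(275 \right)} + \left(\left(-4 - 4\right) \left(-4\right) + 454\right) 666} = \frac{1}{\left(-8 - 50 \cdot 275^{2}\right) + \left(\left(-4 - 4\right) \left(-4\right) + 454\right) 666} = \frac{1}{\left(-8 - 3781250\right) + \left(\left(-8\right) \left(-4\right) + 454\right) 666} = \frac{1}{\left(-8 - 3781250\right) + \left(32 + 454\right) 666} = \frac{1}{-3781258 + 486 \cdot 666} = \frac{1}{-3781258 + 323676} = \frac{1}{-3457582} = - \frac{1}{3457582}$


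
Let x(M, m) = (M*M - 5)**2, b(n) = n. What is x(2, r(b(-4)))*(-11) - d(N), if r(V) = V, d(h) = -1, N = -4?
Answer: -10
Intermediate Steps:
x(M, m) = (-5 + M**2)**2 (x(M, m) = (M**2 - 5)**2 = (-5 + M**2)**2)
x(2, r(b(-4)))*(-11) - d(N) = (-5 + 2**2)**2*(-11) - 1*(-1) = (-5 + 4)**2*(-11) + 1 = (-1)**2*(-11) + 1 = 1*(-11) + 1 = -11 + 1 = -10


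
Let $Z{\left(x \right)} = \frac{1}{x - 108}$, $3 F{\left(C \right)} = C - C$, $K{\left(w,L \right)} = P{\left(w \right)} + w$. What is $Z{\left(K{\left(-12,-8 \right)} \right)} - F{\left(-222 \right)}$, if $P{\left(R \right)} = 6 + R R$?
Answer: $\frac{1}{30} \approx 0.033333$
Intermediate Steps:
$P{\left(R \right)} = 6 + R^{2}$
$K{\left(w,L \right)} = 6 + w + w^{2}$ ($K{\left(w,L \right)} = \left(6 + w^{2}\right) + w = 6 + w + w^{2}$)
$F{\left(C \right)} = 0$ ($F{\left(C \right)} = \frac{C - C}{3} = \frac{1}{3} \cdot 0 = 0$)
$Z{\left(x \right)} = \frac{1}{-108 + x}$
$Z{\left(K{\left(-12,-8 \right)} \right)} - F{\left(-222 \right)} = \frac{1}{-108 + \left(6 - 12 + \left(-12\right)^{2}\right)} - 0 = \frac{1}{-108 + \left(6 - 12 + 144\right)} + 0 = \frac{1}{-108 + 138} + 0 = \frac{1}{30} + 0 = \frac{1}{30}$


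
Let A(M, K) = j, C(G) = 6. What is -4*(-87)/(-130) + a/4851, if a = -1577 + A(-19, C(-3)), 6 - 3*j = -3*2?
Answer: -86029/28665 ≈ -3.0012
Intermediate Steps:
j = 4 (j = 2 - (-1)*2 = 2 - ⅓*(-6) = 2 + 2 = 4)
A(M, K) = 4
a = -1573 (a = -1577 + 4 = -1573)
-4*(-87)/(-130) + a/4851 = -4*(-87)/(-130) - 1573/4851 = 348*(-1/130) - 1573*1/4851 = -174/65 - 143/441 = -86029/28665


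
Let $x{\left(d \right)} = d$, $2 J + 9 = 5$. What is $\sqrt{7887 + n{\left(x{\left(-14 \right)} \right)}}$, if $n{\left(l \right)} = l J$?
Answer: $\sqrt{7915} \approx 88.966$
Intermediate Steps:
$J = -2$ ($J = - \frac{9}{2} + \frac{1}{2} \cdot 5 = - \frac{9}{2} + \frac{5}{2} = -2$)
$n{\left(l \right)} = - 2 l$ ($n{\left(l \right)} = l \left(-2\right) = - 2 l$)
$\sqrt{7887 + n{\left(x{\left(-14 \right)} \right)}} = \sqrt{7887 - -28} = \sqrt{7887 + 28} = \sqrt{7915}$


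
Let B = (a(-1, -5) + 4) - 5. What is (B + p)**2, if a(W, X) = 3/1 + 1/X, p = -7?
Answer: 676/25 ≈ 27.040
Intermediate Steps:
a(W, X) = 3 + 1/X (a(W, X) = 3*1 + 1/X = 3 + 1/X)
B = 9/5 (B = ((3 + 1/(-5)) + 4) - 5 = ((3 - 1/5) + 4) - 5 = (14/5 + 4) - 5 = 34/5 - 5 = 9/5 ≈ 1.8000)
(B + p)**2 = (9/5 - 7)**2 = (-26/5)**2 = 676/25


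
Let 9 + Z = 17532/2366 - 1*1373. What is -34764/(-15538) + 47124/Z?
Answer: -101209563417/3158370415 ≈ -32.045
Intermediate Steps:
Z = -1626140/1183 (Z = -9 + (17532/2366 - 1*1373) = -9 + (17532*(1/2366) - 1373) = -9 + (8766/1183 - 1373) = -9 - 1615493/1183 = -1626140/1183 ≈ -1374.6)
-34764/(-15538) + 47124/Z = -34764/(-15538) + 47124/(-1626140/1183) = -34764*(-1/15538) + 47124*(-1183/1626140) = 17382/7769 - 13936923/406535 = -101209563417/3158370415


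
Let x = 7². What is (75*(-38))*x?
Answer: -139650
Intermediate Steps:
x = 49
(75*(-38))*x = (75*(-38))*49 = -2850*49 = -139650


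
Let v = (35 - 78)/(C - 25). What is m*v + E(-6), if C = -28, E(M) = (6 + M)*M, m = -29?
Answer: -1247/53 ≈ -23.528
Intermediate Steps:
E(M) = M*(6 + M)
v = 43/53 (v = (35 - 78)/(-28 - 25) = -43/(-53) = -43*(-1/53) = 43/53 ≈ 0.81132)
m*v + E(-6) = -29*43/53 - 6*(6 - 6) = -1247/53 - 6*0 = -1247/53 + 0 = -1247/53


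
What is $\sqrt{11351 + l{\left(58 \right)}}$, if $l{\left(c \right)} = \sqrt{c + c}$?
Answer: $\sqrt{11351 + 2 \sqrt{29}} \approx 106.59$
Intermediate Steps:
$l{\left(c \right)} = \sqrt{2} \sqrt{c}$ ($l{\left(c \right)} = \sqrt{2 c} = \sqrt{2} \sqrt{c}$)
$\sqrt{11351 + l{\left(58 \right)}} = \sqrt{11351 + \sqrt{2} \sqrt{58}} = \sqrt{11351 + 2 \sqrt{29}}$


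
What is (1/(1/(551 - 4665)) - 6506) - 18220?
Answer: -28840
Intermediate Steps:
(1/(1/(551 - 4665)) - 6506) - 18220 = (1/(1/(-4114)) - 6506) - 18220 = (1/(-1/4114) - 6506) - 18220 = (-4114 - 6506) - 18220 = -10620 - 18220 = -28840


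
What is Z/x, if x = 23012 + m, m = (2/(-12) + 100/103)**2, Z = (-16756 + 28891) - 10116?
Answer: 771104556/8789082097 ≈ 0.087734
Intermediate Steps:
Z = 2019 (Z = 12135 - 10116 = 2019)
m = 247009/381924 (m = (2*(-1/12) + 100*(1/103))**2 = (-1/6 + 100/103)**2 = (497/618)**2 = 247009/381924 ≈ 0.64675)
x = 8789082097/381924 (x = 23012 + 247009/381924 = 8789082097/381924 ≈ 23013.)
Z/x = 2019/(8789082097/381924) = 2019*(381924/8789082097) = 771104556/8789082097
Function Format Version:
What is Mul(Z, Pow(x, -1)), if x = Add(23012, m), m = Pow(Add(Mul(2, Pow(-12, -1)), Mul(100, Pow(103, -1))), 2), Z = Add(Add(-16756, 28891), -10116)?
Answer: Rational(771104556, 8789082097) ≈ 0.087734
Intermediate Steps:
Z = 2019 (Z = Add(12135, -10116) = 2019)
m = Rational(247009, 381924) (m = Pow(Add(Mul(2, Rational(-1, 12)), Mul(100, Rational(1, 103))), 2) = Pow(Add(Rational(-1, 6), Rational(100, 103)), 2) = Pow(Rational(497, 618), 2) = Rational(247009, 381924) ≈ 0.64675)
x = Rational(8789082097, 381924) (x = Add(23012, Rational(247009, 381924)) = Rational(8789082097, 381924) ≈ 23013.)
Mul(Z, Pow(x, -1)) = Mul(2019, Pow(Rational(8789082097, 381924), -1)) = Mul(2019, Rational(381924, 8789082097)) = Rational(771104556, 8789082097)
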